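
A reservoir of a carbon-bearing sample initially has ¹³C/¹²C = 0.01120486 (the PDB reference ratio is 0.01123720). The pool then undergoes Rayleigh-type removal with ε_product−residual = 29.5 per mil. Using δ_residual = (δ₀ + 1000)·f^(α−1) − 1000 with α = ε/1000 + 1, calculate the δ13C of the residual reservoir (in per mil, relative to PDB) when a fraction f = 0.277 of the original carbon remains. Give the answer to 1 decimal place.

-39.9 per mil

δ₀ = (0.01120486/0.01123720 − 1)×1000 = (0.997122 − 1)×1000 = -2.878 per mil
α − 1 = ε/1000 = 0.0295
f^(α−1) = 0.277^(0.0295) = 0.962838
δ_res = (-2.878 + 1000) × 0.962838 − 1000 = 960.067 − 1000 = -39.93 per mil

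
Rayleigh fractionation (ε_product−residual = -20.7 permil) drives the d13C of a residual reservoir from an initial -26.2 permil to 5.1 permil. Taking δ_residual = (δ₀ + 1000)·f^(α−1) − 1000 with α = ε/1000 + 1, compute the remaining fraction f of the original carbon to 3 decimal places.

0.217

α − 1 = ε/1000 = -0.0207
(δ_res + 1000)/(δ₀ + 1000) = (5.1 + 1000)/(-26.2 + 1000) = 1005.1/973.8 = 1.032142
f = 1.032142^(1/-0.0207) = exp(ln(1.032142)/-0.0207) = exp(0.03164/-0.0207)
f = exp(-1.5283) = 0.2169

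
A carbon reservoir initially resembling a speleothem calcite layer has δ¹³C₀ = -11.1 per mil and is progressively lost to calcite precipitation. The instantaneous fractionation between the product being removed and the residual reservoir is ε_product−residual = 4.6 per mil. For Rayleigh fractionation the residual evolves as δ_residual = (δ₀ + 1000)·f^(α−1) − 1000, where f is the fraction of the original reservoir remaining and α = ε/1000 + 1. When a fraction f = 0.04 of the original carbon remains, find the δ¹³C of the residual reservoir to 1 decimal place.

-25.6 per mil

Rayleigh residual: δ_res = (δ₀ + 1000)·f^(α−1) − 1000
α = ε/1000 + 1 = 1.00460, so α − 1 = 0.00460
f^(α−1) = 0.04^(0.00460) = 0.985302
δ_res = (-11.1 + 1000) × 0.985302 − 1000 = 974.365 − 1000 = -25.63 per mil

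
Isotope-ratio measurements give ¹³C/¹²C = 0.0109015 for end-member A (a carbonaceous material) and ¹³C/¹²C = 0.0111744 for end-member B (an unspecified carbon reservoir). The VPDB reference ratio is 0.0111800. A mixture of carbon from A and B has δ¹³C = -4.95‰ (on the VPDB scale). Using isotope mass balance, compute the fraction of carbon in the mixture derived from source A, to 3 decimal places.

δ_A = (0.0109015/0.0111800 − 1)×1000 = (0.975089 − 1)×1000 = -24.911‰
δ_B = (0.0111744/0.0111800 − 1)×1000 = (0.999499 − 1)×1000 = -0.501‰
f_A = (δ_mix − δ_B)/(δ_A − δ_B) = (-4.95 − (-0.501))/(-24.911 − (-0.501))
f_A = -4.449 / -24.410 = 0.1823

0.182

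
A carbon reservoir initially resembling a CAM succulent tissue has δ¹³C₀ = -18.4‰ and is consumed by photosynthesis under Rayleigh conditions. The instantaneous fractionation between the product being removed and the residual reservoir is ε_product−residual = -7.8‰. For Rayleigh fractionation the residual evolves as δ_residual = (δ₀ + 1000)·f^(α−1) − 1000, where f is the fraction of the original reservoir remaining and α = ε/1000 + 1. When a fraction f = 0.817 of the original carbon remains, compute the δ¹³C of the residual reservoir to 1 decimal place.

-16.9‰

Rayleigh residual: δ_res = (δ₀ + 1000)·f^(α−1) − 1000
α = ε/1000 + 1 = 0.99220, so α − 1 = -0.00780
f^(α−1) = 0.817^(-0.00780) = 1.001578
δ_res = (-18.4 + 1000) × 1.001578 − 1000 = 983.149 − 1000 = -16.85‰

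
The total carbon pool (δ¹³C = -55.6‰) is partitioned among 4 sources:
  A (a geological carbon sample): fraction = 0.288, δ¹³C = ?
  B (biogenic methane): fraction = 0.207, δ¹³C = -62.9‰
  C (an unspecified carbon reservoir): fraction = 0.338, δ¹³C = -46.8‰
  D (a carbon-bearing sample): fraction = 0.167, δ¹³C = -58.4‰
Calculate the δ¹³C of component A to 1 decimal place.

-59.1‰

Isotope mass balance: δ_bulk = Σ fᵢ·δᵢ.
-55.6 = 0.288×δ_A + 0.207×(-62.9) + 0.338×(-46.8) + 0.167×(-58.4)
0.288·δ_A = -55.6 − (-38.591) = -17.009
δ_A = -17.009 / 0.288 = -59.06‰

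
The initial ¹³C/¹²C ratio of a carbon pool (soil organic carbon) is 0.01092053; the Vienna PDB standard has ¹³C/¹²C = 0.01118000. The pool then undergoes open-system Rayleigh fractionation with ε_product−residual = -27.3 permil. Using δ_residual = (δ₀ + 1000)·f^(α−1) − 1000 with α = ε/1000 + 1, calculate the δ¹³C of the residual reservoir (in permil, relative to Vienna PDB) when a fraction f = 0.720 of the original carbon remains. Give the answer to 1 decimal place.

δ₀ = (0.01092053/0.01118000 − 1)×1000 = (0.976792 − 1)×1000 = -23.208 permil
α − 1 = ε/1000 = -0.0273
f^(α−1) = 0.720^(-0.0273) = 1.009008
δ_res = (-23.208 + 1000) × 1.009008 − 1000 = 985.591 − 1000 = -14.41 permil

-14.4 permil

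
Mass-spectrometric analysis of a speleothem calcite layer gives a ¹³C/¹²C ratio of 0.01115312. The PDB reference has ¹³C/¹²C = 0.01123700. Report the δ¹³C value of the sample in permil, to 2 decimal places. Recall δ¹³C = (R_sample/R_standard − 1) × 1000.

δ¹³C = (R_sample / R_standard − 1) × 1000
R_sample / R_standard = 0.01115312 / 0.01123700 = 0.992535
δ¹³C = (0.992535 − 1) × 1000 = -7.465 permil

-7.46 permil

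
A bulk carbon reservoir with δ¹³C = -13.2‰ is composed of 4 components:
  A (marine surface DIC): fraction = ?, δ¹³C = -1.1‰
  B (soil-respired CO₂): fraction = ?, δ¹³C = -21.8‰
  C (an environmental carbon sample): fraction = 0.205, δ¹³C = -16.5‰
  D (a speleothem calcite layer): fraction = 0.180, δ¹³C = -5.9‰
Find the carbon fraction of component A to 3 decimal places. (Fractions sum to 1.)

0.225

Let f_A and f_B be the unknown fractions; fractions sum to 1 so f_A + f_B = 0.615.
Mass balance: Σ fᵢ·δᵢ = δ_bulk ⇒ f_A·(-1.1) + f_B·(-21.8) = -13.2 − (-4.444) = -8.755
Substitute f_B = 0.615 − f_A:
f_A·(-1.1 − -21.8) = -8.755 − 0.615×(-21.8) = 4.652
f_A = 4.652 / 20.7 = 0.2247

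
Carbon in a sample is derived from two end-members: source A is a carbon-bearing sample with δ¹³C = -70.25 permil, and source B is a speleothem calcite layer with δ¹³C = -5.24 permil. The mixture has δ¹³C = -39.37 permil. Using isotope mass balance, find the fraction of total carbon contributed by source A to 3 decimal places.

δ_mix = f_A·δ_A + (1 − f_A)·δ_B  ⇒  f_A = (δ_mix − δ_B)/(δ_A − δ_B)
f_A = (-39.37 − (-5.24)) / (-70.25 − (-5.24))
f_A = -34.13 / -65.01 = 0.5250

0.525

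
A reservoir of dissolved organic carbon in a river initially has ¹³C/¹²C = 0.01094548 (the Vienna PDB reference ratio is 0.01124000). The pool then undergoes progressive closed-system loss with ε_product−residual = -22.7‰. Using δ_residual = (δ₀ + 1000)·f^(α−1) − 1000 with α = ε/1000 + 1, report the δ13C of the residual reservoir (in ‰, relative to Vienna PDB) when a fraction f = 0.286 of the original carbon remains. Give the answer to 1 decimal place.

δ₀ = (0.01094548/0.01124000 − 1)×1000 = (0.973797 − 1)×1000 = -26.203‰
α − 1 = ε/1000 = -0.0227
f^(α−1) = 0.286^(-0.0227) = 1.028823
δ_res = (-26.203 + 1000) × 1.028823 − 1000 = 1001.865 − 1000 = 1.86‰

1.9‰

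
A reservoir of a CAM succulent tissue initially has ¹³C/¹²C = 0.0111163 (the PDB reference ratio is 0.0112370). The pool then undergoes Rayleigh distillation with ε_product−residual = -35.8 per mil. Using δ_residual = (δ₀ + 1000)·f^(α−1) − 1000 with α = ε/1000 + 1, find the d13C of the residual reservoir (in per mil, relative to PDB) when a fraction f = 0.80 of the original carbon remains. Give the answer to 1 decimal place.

-2.8 per mil

δ₀ = (0.0111163/0.0112370 − 1)×1000 = (0.989259 − 1)×1000 = -10.741 per mil
α − 1 = ε/1000 = -0.0358
f^(α−1) = 0.80^(-0.0358) = 1.008021
δ_res = (-10.741 + 1000) × 1.008021 − 1000 = 997.193 − 1000 = -2.81 per mil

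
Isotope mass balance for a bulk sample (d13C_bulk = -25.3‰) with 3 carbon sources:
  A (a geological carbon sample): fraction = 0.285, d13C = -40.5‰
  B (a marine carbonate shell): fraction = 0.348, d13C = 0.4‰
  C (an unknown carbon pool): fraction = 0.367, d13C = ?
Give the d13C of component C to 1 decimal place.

-37.9‰

Isotope mass balance: δ_bulk = Σ fᵢ·δᵢ.
-25.3 = 0.285×(-40.5) + 0.348×(0.4) + 0.367×δ_C
0.367·δ_C = -25.3 − (-11.403) = -13.897
δ_C = -13.897 / 0.367 = -37.87‰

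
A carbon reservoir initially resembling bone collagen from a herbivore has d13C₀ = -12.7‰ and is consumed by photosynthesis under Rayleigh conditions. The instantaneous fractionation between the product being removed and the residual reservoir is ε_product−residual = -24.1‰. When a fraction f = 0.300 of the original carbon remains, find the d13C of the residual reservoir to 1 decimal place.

16.4‰

Rayleigh residual: δ_res = (δ₀ + 1000)·f^(α−1) − 1000
α = ε/1000 + 1 = 0.97590, so α − 1 = -0.02410
f^(α−1) = 0.300^(-0.02410) = 1.029441
δ_res = (-12.7 + 1000) × 1.029441 − 1000 = 1016.367 − 1000 = 16.37‰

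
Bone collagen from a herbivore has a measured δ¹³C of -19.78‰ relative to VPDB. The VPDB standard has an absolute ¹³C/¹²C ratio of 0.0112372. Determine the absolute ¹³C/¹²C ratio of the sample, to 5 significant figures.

0.011015

R_sample = R_standard × (δ¹³C/1000 + 1)
R_sample = 0.0112372 × (-19.78/1000 + 1) = 0.0112372 × 0.980220
R_sample = 0.0110149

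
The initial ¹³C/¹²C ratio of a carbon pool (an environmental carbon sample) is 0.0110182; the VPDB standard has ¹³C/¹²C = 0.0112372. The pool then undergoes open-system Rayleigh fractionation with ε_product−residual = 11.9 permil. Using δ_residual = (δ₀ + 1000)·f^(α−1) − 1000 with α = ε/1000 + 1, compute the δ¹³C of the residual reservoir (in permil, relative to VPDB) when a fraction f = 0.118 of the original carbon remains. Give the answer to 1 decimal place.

-44.1 permil

δ₀ = (0.0110182/0.0112372 − 1)×1000 = (0.980511 − 1)×1000 = -19.489 permil
α − 1 = ε/1000 = 0.0119
f^(α−1) = 0.118^(0.0119) = 0.974890
δ_res = (-19.489 + 1000) × 0.974890 − 1000 = 955.890 − 1000 = -44.11 permil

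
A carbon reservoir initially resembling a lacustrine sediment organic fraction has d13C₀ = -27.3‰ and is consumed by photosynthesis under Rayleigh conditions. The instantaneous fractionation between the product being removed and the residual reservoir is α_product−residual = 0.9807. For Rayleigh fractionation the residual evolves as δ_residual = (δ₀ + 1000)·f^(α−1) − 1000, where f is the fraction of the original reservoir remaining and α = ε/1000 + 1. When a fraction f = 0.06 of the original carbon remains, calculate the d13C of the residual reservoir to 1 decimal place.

Rayleigh residual: δ_res = (δ₀ + 1000)·f^(α−1) − 1000
α − 1 = -0.01930
f^(α−1) = 0.06^(-0.01930) = 1.055800
δ_res = (-27.3 + 1000) × 1.055800 − 1000 = 1026.977 − 1000 = 26.98‰

27.0‰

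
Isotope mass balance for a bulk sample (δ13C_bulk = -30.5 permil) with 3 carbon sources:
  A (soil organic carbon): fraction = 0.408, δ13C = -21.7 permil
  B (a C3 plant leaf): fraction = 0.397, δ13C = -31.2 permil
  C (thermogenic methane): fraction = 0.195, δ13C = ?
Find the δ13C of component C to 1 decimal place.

Isotope mass balance: δ_bulk = Σ fᵢ·δᵢ.
-30.5 = 0.408×(-21.7) + 0.397×(-31.2) + 0.195×δ_C
0.195·δ_C = -30.5 − (-21.240) = -9.260
δ_C = -9.260 / 0.195 = -47.49 permil

-47.5 permil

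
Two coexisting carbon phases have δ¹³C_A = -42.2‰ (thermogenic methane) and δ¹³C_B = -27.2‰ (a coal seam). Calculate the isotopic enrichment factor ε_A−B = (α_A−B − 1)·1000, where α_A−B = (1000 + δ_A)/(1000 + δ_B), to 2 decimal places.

α_A−B = (1000 + -42.2) / (1000 + -27.2) = 957.8 / 972.8 = 0.984581
ε_A−B = (0.984581 − 1) × 1000 = -15.419‰
(The approximation ε ≈ δ_A − δ_B would give -15.0‰.)

-15.42‰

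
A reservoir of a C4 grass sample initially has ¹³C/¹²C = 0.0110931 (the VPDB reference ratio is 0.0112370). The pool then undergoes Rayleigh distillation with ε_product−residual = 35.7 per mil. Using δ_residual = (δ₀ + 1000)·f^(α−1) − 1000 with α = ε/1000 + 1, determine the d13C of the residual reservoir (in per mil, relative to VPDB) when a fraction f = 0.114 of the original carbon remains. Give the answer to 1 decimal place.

δ₀ = (0.0110931/0.0112370 − 1)×1000 = (0.987194 − 1)×1000 = -12.806 per mil
α − 1 = ε/1000 = 0.0357
f^(α−1) = 0.114^(0.0357) = 0.925404
δ_res = (-12.806 + 1000) × 0.925404 − 1000 = 913.554 − 1000 = -86.45 per mil

-86.4 per mil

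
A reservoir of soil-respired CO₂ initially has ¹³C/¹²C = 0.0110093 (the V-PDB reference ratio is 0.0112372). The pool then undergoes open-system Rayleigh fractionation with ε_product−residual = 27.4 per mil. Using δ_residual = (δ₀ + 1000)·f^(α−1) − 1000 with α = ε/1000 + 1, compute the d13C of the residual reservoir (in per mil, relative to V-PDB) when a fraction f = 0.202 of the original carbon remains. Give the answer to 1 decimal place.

δ₀ = (0.0110093/0.0112372 − 1)×1000 = (0.979719 − 1)×1000 = -20.281 per mil
α − 1 = ε/1000 = 0.0274
f^(α−1) = 0.202^(0.0274) = 0.957121
δ_res = (-20.281 + 1000) × 0.957121 − 1000 = 937.709 − 1000 = -62.29 per mil

-62.3 per mil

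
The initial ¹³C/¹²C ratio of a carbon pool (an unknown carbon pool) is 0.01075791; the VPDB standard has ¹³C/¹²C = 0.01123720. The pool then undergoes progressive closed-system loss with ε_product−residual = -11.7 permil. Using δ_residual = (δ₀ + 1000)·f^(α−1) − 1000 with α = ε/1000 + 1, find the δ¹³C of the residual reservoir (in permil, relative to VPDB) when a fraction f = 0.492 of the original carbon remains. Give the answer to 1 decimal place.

-34.7 permil

δ₀ = (0.01075791/0.01123720 − 1)×1000 = (0.957348 − 1)×1000 = -42.652 permil
α − 1 = ε/1000 = -0.0117
f^(α−1) = 0.492^(-0.0117) = 1.008333
δ_res = (-42.652 + 1000) × 1.008333 − 1000 = 965.326 − 1000 = -34.67 permil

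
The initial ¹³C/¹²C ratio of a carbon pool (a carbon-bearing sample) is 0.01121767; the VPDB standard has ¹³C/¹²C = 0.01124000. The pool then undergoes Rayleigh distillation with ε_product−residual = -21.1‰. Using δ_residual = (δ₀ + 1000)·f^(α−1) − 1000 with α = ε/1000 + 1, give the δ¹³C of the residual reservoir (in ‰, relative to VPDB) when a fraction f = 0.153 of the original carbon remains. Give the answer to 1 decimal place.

38.3‰

δ₀ = (0.01121767/0.01124000 − 1)×1000 = (0.998013 − 1)×1000 = -1.987‰
α − 1 = ε/1000 = -0.0211
f^(α−1) = 0.153^(-0.0211) = 1.040406
δ_res = (-1.987 + 1000) × 1.040406 − 1000 = 1038.339 − 1000 = 38.34‰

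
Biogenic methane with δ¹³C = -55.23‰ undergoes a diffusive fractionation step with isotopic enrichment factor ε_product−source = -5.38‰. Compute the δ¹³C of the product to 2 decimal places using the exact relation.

-60.31‰

To first order, δ_product ≈ δ_source + ε = -60.61‰.
Exactly, δ_product = (δ_source + 1000)·(ε/1000 + 1) − 1000.
δ_product = (-55.23 + 1000) × (-5.38/1000 + 1) − 1000
δ_product = -60.313‰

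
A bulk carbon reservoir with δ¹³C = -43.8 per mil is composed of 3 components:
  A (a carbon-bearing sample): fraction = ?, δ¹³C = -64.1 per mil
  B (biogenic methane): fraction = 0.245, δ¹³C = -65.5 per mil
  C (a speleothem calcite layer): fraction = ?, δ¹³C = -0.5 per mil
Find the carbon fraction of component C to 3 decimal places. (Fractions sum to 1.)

Let f_C and f_A be the unknown fractions; fractions sum to 1 so f_C + f_A = 0.755.
Mass balance: Σ fᵢ·δᵢ = δ_bulk ⇒ f_C·(-0.5) + f_A·(-64.1) = -43.8 − (-16.047) = -27.752
Substitute f_A = 0.755 − f_C:
f_C·(-0.5 − -64.1) = -27.752 − 0.755×(-64.1) = 20.643
f_C = 20.643 / 63.6 = 0.3246

0.325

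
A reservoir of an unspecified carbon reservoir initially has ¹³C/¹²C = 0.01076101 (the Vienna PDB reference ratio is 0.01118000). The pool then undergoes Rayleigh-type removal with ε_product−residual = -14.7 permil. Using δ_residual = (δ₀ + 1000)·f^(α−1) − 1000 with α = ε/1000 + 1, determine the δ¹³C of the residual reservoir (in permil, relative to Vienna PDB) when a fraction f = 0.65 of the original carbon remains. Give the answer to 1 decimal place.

-31.4 permil

δ₀ = (0.01076101/0.01118000 − 1)×1000 = (0.962523 − 1)×1000 = -37.477 permil
α − 1 = ε/1000 = -0.0147
f^(α−1) = 0.65^(-0.0147) = 1.006353
δ_res = (-37.477 + 1000) × 1.006353 − 1000 = 968.638 − 1000 = -31.36 permil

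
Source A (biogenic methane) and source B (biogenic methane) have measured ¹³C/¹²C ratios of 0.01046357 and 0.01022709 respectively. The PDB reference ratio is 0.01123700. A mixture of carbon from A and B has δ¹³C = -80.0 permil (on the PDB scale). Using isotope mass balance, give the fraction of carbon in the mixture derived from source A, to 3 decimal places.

δ_A = (0.01046357/0.01123700 − 1)×1000 = (0.931171 − 1)×1000 = -68.829 permil
δ_B = (0.01022709/0.01123700 − 1)×1000 = (0.910126 − 1)×1000 = -89.874 permil
f_A = (δ_mix − δ_B)/(δ_A − δ_B) = (-80.0 − (-89.874))/(-68.829 − (-89.874))
f_A = 9.874 / 21.045 = 0.4692

0.469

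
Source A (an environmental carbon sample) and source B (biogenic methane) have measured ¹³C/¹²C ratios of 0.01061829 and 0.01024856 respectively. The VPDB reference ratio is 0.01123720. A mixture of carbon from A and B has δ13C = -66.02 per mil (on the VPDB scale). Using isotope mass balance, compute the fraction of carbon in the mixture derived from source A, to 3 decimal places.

0.667

δ_A = (0.01061829/0.01123720 − 1)×1000 = (0.944923 − 1)×1000 = -55.077 per mil
δ_B = (0.01024856/0.01123720 − 1)×1000 = (0.912021 − 1)×1000 = -87.979 per mil
f_A = (δ_mix − δ_B)/(δ_A − δ_B) = (-66.02 − (-87.979))/(-55.077 − (-87.979))
f_A = 21.959 / 32.902 = 0.6674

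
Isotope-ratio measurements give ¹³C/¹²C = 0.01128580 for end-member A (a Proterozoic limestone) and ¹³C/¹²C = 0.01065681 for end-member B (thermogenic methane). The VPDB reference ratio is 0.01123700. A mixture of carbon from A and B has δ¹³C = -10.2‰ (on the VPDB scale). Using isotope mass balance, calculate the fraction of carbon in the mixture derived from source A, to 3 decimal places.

0.740

δ_A = (0.01128580/0.01123700 − 1)×1000 = (1.004343 − 1)×1000 = 4.343‰
δ_B = (0.01065681/0.01123700 − 1)×1000 = (0.948368 − 1)×1000 = -51.632‰
f_A = (δ_mix − δ_B)/(δ_A − δ_B) = (-10.2 − (-51.632))/(4.343 − (-51.632))
f_A = 41.432 / 55.975 = 0.7402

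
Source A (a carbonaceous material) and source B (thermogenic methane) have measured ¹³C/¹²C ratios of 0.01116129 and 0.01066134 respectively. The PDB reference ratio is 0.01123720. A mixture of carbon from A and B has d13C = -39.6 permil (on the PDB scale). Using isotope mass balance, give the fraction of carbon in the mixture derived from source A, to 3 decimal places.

δ_A = (0.01116129/0.01123720 − 1)×1000 = (0.993245 − 1)×1000 = -6.755 permil
δ_B = (0.01066134/0.01123720 − 1)×1000 = (0.948754 − 1)×1000 = -51.246 permil
f_A = (δ_mix − δ_B)/(δ_A − δ_B) = (-39.6 − (-51.246))/(-6.755 − (-51.246))
f_A = 11.646 / 44.491 = 0.2618

0.262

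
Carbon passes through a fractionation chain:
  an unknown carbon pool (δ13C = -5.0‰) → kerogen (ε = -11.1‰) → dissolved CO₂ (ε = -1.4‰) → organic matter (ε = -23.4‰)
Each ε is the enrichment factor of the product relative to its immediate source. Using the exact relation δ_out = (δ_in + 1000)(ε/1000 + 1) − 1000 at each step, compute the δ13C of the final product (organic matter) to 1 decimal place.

-40.4‰

step 1: δ = (-5.00 + 1000)·(-11.1/1000 + 1) − 1000 = -16.04‰
step 2: δ = (-16.04 + 1000)·(-1.4/1000 + 1) − 1000 = -17.42‰
step 3: δ = (-17.42 + 1000)·(-23.4/1000 + 1) − 1000 = -40.41‰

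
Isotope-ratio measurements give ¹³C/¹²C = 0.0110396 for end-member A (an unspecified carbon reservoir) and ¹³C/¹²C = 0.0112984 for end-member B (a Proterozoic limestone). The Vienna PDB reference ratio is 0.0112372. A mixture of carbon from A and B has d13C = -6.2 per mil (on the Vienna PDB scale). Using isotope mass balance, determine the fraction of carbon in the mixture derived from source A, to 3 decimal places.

δ_A = (0.0110396/0.0112372 − 1)×1000 = (0.982416 − 1)×1000 = -17.584 per mil
δ_B = (0.0112984/0.0112372 − 1)×1000 = (1.005446 − 1)×1000 = 5.446 per mil
f_A = (δ_mix − δ_B)/(δ_A − δ_B) = (-6.2 − (5.446))/(-17.584 − (5.446))
f_A = -11.646 / -23.031 = 0.5057

0.506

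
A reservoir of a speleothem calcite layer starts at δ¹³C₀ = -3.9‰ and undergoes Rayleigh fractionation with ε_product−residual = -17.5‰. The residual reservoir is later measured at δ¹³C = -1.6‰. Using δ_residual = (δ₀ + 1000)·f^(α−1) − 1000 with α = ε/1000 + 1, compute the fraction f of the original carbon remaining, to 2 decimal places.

0.88

α − 1 = ε/1000 = -0.0175
(δ_res + 1000)/(δ₀ + 1000) = (-1.6 + 1000)/(-3.9 + 1000) = 998.4/996.1 = 1.002309
f = 1.002309^(1/-0.0175) = exp(ln(1.002309)/-0.0175) = exp(0.00231/-0.0175)
f = exp(-0.1318) = 0.8765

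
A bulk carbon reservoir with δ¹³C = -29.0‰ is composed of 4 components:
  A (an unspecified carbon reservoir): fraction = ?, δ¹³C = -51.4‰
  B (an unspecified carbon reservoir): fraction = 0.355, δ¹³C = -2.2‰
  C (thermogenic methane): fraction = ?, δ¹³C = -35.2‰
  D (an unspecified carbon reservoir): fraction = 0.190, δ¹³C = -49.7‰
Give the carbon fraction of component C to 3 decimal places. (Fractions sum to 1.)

Let f_C and f_A be the unknown fractions; fractions sum to 1 so f_C + f_A = 0.455.
Mass balance: Σ fᵢ·δᵢ = δ_bulk ⇒ f_C·(-35.2) + f_A·(-51.4) = -29.0 − (-10.224) = -18.776
Substitute f_A = 0.455 − f_C:
f_C·(-35.2 − -51.4) = -18.776 − 0.455×(-51.4) = 4.611
f_C = 4.611 / 16.2 = 0.2846

0.285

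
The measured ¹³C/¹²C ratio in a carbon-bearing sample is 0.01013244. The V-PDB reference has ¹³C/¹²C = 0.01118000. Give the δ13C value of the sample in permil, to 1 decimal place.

-93.7 permil

δ13C = (R_sample / R_standard − 1) × 1000
R_sample / R_standard = 0.01013244 / 0.01118000 = 0.906301
δ13C = (0.906301 − 1) × 1000 = -93.70 permil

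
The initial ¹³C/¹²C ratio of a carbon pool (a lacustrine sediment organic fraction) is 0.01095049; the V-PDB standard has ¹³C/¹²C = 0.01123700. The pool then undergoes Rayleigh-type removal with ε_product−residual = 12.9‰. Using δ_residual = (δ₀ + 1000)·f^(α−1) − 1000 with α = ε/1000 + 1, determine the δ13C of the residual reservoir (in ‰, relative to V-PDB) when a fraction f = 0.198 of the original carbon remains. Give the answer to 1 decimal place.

δ₀ = (0.01095049/0.01123700 − 1)×1000 = (0.974503 − 1)×1000 = -25.497‰
α − 1 = ε/1000 = 0.0129
f^(α−1) = 0.198^(0.0129) = 0.979325
δ_res = (-25.497 + 1000) × 0.979325 − 1000 = 954.355 − 1000 = -45.64‰

-45.6‰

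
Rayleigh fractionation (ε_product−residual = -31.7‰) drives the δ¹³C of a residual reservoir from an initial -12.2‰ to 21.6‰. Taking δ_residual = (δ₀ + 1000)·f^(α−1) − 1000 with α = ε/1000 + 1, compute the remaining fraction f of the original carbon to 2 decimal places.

α − 1 = ε/1000 = -0.0317
(δ_res + 1000)/(δ₀ + 1000) = (21.6 + 1000)/(-12.2 + 1000) = 1021.6/987.8 = 1.034217
f = 1.034217^(1/-0.0317) = exp(ln(1.034217)/-0.0317) = exp(0.03365/-0.0317)
f = exp(-1.0614) = 0.3460

0.35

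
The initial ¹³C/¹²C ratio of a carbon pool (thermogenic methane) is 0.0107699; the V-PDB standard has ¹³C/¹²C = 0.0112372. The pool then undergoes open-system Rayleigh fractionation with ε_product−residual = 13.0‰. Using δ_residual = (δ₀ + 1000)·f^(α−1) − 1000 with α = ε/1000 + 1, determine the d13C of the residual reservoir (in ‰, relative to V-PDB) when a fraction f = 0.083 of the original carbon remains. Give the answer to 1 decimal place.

-72.1‰

δ₀ = (0.0107699/0.0112372 − 1)×1000 = (0.958415 − 1)×1000 = -41.585‰
α − 1 = ε/1000 = 0.0130
f^(α−1) = 0.083^(0.0130) = 0.968162
δ_res = (-41.585 + 1000) × 0.968162 − 1000 = 927.901 − 1000 = -72.10‰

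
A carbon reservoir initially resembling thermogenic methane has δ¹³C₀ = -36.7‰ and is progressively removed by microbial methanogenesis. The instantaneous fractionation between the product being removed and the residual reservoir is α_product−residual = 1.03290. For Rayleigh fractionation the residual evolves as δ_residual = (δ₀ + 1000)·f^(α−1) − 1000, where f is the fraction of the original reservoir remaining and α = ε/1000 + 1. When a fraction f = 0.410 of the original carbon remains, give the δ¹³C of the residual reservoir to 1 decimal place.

Rayleigh residual: δ_res = (δ₀ + 1000)·f^(α−1) − 1000
α − 1 = 0.03290
f^(α−1) = 0.410^(0.03290) = 0.971092
δ_res = (-36.7 + 1000) × 0.971092 − 1000 = 935.453 − 1000 = -64.55‰

-64.5‰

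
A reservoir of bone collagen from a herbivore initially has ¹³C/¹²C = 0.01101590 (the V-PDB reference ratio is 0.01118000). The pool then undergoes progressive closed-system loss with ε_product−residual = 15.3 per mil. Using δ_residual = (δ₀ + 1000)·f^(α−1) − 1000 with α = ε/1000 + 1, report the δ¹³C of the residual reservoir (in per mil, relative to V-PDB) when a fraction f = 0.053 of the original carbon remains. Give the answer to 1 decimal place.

δ₀ = (0.01101590/0.01118000 − 1)×1000 = (0.985322 − 1)×1000 = -14.678 per mil
α − 1 = ε/1000 = 0.0153
f^(α−1) = 0.053^(0.0153) = 0.956052
δ_res = (-14.678 + 1000) × 0.956052 − 1000 = 942.019 − 1000 = -57.98 per mil

-58.0 per mil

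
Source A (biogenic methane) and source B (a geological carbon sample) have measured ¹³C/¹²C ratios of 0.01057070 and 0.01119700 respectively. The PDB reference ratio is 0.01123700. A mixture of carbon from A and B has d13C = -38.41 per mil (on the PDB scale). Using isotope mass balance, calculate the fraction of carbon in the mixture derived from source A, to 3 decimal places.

0.625

δ_A = (0.01057070/0.01123700 − 1)×1000 = (0.940705 − 1)×1000 = -59.295 per mil
δ_B = (0.01119700/0.01123700 − 1)×1000 = (0.996440 − 1)×1000 = -3.560 per mil
f_A = (δ_mix − δ_B)/(δ_A − δ_B) = (-38.41 − (-3.560))/(-59.295 − (-3.560))
f_A = -34.850 / -55.736 = 0.6253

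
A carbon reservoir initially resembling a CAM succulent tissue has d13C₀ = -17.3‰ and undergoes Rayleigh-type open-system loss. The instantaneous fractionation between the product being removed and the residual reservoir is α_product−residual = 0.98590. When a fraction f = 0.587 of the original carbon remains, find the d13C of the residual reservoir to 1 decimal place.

Rayleigh residual: δ_res = (δ₀ + 1000)·f^(α−1) − 1000
α − 1 = -0.01410
f^(α−1) = 0.587^(-0.01410) = 1.007540
δ_res = (-17.3 + 1000) × 1.007540 − 1000 = 990.109 − 1000 = -9.89‰

-9.9‰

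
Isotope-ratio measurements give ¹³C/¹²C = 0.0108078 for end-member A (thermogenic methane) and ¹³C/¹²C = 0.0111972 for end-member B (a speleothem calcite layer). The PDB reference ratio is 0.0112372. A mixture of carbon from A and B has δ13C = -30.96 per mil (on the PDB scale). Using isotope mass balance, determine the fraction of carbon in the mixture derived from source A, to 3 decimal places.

0.791

δ_A = (0.0108078/0.0112372 − 1)×1000 = (0.961788 − 1)×1000 = -38.212 per mil
δ_B = (0.0111972/0.0112372 − 1)×1000 = (0.996440 − 1)×1000 = -3.560 per mil
f_A = (δ_mix − δ_B)/(δ_A − δ_B) = (-30.96 − (-3.560))/(-38.212 − (-3.560))
f_A = -27.400 / -34.653 = 0.7907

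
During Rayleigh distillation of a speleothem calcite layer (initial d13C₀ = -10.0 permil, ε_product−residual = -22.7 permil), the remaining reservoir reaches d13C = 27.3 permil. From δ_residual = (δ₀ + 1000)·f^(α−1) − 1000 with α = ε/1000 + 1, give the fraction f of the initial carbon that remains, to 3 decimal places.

α − 1 = ε/1000 = -0.0227
(δ_res + 1000)/(δ₀ + 1000) = (27.3 + 1000)/(-10.0 + 1000) = 1027.3/990.0 = 1.037677
f = 1.037677^(1/-0.0227) = exp(ln(1.037677)/-0.0227) = exp(0.03698/-0.0227)
f = exp(-1.6293) = 0.1961

0.196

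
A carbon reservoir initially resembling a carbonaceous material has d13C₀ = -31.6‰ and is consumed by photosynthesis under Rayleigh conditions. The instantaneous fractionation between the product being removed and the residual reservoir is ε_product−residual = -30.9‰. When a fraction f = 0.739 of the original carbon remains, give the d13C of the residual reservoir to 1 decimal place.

Rayleigh residual: δ_res = (δ₀ + 1000)·f^(α−1) − 1000
α = ε/1000 + 1 = 0.96910, so α − 1 = -0.03090
f^(α−1) = 0.739^(-0.03090) = 1.009390
δ_res = (-31.6 + 1000) × 1.009390 − 1000 = 977.493 − 1000 = -22.51‰

-22.5‰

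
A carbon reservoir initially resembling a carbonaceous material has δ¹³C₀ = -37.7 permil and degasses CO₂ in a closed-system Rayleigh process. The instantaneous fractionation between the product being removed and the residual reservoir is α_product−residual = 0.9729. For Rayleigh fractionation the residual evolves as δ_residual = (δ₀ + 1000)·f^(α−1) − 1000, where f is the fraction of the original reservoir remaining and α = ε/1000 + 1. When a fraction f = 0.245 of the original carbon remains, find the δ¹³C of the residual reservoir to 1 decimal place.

-0.3 permil

Rayleigh residual: δ_res = (δ₀ + 1000)·f^(α−1) − 1000
α − 1 = -0.02710
f^(α−1) = 0.245^(-0.02710) = 1.038852
δ_res = (-37.7 + 1000) × 1.038852 − 1000 = 999.687 − 1000 = -0.31 permil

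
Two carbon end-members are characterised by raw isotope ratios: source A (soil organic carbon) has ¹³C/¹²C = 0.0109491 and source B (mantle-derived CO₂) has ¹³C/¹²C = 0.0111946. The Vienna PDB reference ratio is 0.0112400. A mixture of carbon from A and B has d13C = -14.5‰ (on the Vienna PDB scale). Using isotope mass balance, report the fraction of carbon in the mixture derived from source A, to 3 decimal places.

δ_A = (0.0109491/0.0112400 − 1)×1000 = (0.974119 − 1)×1000 = -25.881‰
δ_B = (0.0111946/0.0112400 − 1)×1000 = (0.995961 − 1)×1000 = -4.039‰
f_A = (δ_mix − δ_B)/(δ_A − δ_B) = (-14.5 − (-4.039))/(-25.881 − (-4.039))
f_A = -10.461 / -21.842 = 0.4789

0.479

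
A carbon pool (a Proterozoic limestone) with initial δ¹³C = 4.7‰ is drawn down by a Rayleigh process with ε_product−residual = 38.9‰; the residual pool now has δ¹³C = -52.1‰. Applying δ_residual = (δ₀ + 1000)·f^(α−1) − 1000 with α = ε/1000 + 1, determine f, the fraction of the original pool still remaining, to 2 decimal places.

α − 1 = ε/1000 = 0.0389
(δ_res + 1000)/(δ₀ + 1000) = (-52.1 + 1000)/(4.7 + 1000) = 947.9/1004.7 = 0.943466
f = 0.943466^(1/0.0389) = exp(ln(0.943466)/0.0389) = exp(-0.05820/0.0389)
f = exp(-1.4960) = 0.2240

0.22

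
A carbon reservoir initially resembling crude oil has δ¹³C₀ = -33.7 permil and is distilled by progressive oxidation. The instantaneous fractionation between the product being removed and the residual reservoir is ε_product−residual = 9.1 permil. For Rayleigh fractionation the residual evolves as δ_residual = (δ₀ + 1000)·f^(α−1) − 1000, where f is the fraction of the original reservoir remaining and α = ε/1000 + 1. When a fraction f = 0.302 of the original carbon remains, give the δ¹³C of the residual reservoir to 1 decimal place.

Rayleigh residual: δ_res = (δ₀ + 1000)·f^(α−1) − 1000
α = ε/1000 + 1 = 1.00910, so α − 1 = 0.00910
f^(α−1) = 0.302^(0.00910) = 0.989163
δ_res = (-33.7 + 1000) × 0.989163 − 1000 = 955.829 − 1000 = -44.17 permil

-44.2 permil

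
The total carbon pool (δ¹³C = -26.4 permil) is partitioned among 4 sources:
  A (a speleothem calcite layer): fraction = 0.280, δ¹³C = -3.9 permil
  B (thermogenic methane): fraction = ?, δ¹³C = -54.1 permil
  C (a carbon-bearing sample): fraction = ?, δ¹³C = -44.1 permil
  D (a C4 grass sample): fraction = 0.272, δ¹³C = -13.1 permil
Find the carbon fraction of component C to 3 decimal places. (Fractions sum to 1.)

Let f_C and f_B be the unknown fractions; fractions sum to 1 so f_C + f_B = 0.448.
Mass balance: Σ fᵢ·δᵢ = δ_bulk ⇒ f_C·(-44.1) + f_B·(-54.1) = -26.4 − (-4.655) = -21.745
Substitute f_B = 0.448 − f_C:
f_C·(-44.1 − -54.1) = -21.745 − 0.448×(-54.1) = 2.492
f_C = 2.492 / 10.0 = 0.2492

0.249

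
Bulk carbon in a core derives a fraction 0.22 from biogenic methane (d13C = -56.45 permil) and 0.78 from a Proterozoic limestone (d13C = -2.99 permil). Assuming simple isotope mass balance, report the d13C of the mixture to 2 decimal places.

-14.75 permil

δ_mix = f_A·δ_A + f_B·δ_B
δ_mix = 0.22 × (-56.45) + 0.78 × (-2.99)
δ_mix = -12.419 + -2.332 = -14.751 permil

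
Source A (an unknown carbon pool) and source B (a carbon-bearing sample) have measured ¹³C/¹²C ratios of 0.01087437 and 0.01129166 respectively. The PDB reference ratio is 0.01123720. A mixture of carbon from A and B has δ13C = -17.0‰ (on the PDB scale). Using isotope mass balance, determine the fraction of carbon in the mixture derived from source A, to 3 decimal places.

δ_A = (0.01087437/0.01123720 − 1)×1000 = (0.967712 − 1)×1000 = -32.288‰
δ_B = (0.01129166/0.01123720 − 1)×1000 = (1.004846 − 1)×1000 = 4.846‰
f_A = (δ_mix − δ_B)/(δ_A − δ_B) = (-17.0 − (4.846))/(-32.288 − (4.846))
f_A = -21.846 / -37.135 = 0.5883

0.588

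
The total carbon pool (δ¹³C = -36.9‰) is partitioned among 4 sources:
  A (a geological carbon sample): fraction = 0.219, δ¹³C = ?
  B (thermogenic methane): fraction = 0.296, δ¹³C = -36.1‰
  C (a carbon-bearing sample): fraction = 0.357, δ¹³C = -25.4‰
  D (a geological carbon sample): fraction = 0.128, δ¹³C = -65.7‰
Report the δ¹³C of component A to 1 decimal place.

Isotope mass balance: δ_bulk = Σ fᵢ·δᵢ.
-36.9 = 0.219×δ_A + 0.296×(-36.1) + 0.357×(-25.4) + 0.128×(-65.7)
0.219·δ_A = -36.9 − (-28.163) = -8.737
δ_A = -8.737 / 0.219 = -39.89‰

-39.9‰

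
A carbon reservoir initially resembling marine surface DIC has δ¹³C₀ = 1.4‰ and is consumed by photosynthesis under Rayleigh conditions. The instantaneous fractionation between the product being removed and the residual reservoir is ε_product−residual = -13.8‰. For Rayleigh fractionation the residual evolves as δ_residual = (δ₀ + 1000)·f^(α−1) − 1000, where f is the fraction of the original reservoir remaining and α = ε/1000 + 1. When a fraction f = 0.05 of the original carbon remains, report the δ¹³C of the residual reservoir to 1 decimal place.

Rayleigh residual: δ_res = (δ₀ + 1000)·f^(α−1) − 1000
α = ε/1000 + 1 = 0.98620, so α − 1 = -0.01380
f^(α−1) = 0.05^(-0.01380) = 1.042208
δ_res = (1.4 + 1000) × 1.042208 − 1000 = 1043.667 − 1000 = 43.67‰

43.7‰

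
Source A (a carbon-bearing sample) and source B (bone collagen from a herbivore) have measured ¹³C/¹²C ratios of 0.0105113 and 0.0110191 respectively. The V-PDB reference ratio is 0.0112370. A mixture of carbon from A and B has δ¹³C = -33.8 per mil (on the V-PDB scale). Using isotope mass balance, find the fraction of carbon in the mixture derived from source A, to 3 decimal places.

δ_A = (0.0105113/0.0112370 − 1)×1000 = (0.935419 − 1)×1000 = -64.581 per mil
δ_B = (0.0110191/0.0112370 − 1)×1000 = (0.980609 − 1)×1000 = -19.391 per mil
f_A = (δ_mix − δ_B)/(δ_A − δ_B) = (-33.8 − (-19.391))/(-64.581 − (-19.391))
f_A = -14.409 / -45.190 = 0.3188

0.319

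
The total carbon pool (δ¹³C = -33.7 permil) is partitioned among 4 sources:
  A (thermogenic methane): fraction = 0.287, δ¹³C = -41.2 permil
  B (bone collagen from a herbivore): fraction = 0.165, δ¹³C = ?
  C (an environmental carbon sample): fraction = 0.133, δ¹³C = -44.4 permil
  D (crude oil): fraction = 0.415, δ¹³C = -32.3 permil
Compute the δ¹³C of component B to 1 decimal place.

Isotope mass balance: δ_bulk = Σ fᵢ·δᵢ.
-33.7 = 0.287×(-41.2) + 0.165×δ_B + 0.133×(-44.4) + 0.415×(-32.3)
0.165·δ_B = -33.7 − (-31.134) = -2.566
δ_B = -2.566 / 0.165 = -15.55 permil

-15.6 permil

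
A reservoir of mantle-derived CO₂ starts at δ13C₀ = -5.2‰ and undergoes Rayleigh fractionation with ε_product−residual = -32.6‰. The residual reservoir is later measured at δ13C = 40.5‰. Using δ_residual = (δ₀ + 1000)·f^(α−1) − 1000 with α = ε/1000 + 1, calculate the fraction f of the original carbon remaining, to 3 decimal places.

α − 1 = ε/1000 = -0.0326
(δ_res + 1000)/(δ₀ + 1000) = (40.5 + 1000)/(-5.2 + 1000) = 1040.5/994.8 = 1.045939
f = 1.045939^(1/-0.0326) = exp(ln(1.045939)/-0.0326) = exp(0.04491/-0.0326)
f = exp(-1.3778) = 0.2521

0.252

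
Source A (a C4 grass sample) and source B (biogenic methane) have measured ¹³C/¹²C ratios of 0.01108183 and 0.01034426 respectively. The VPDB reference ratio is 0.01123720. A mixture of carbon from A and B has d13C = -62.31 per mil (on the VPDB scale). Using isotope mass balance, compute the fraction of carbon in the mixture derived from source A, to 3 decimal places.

δ_A = (0.01108183/0.01123720 − 1)×1000 = (0.986174 − 1)×1000 = -13.826 per mil
δ_B = (0.01034426/0.01123720 − 1)×1000 = (0.920537 − 1)×1000 = -79.463 per mil
f_A = (δ_mix − δ_B)/(δ_A − δ_B) = (-62.31 − (-79.463))/(-13.826 − (-79.463))
f_A = 17.153 / 65.636 = 0.2613

0.261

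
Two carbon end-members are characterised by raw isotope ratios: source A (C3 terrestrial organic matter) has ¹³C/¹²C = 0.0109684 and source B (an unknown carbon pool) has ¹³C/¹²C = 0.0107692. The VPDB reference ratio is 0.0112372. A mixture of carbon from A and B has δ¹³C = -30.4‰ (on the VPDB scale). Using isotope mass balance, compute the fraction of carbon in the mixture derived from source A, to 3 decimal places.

0.634

δ_A = (0.0109684/0.0112372 − 1)×1000 = (0.976079 − 1)×1000 = -23.921‰
δ_B = (0.0107692/0.0112372 − 1)×1000 = (0.958353 − 1)×1000 = -41.647‰
f_A = (δ_mix − δ_B)/(δ_A − δ_B) = (-30.4 − (-41.647))/(-23.921 − (-41.647))
f_A = 11.247 / 17.727 = 0.6345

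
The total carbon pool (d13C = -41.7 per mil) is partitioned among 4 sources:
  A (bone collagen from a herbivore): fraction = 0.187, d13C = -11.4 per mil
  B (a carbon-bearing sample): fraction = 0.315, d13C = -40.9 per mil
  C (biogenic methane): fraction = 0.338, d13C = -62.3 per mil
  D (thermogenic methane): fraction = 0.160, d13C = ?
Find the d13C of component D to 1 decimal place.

Isotope mass balance: δ_bulk = Σ fᵢ·δᵢ.
-41.7 = 0.187×(-11.4) + 0.315×(-40.9) + 0.338×(-62.3) + 0.160×δ_D
0.160·δ_D = -41.7 − (-36.073) = -5.627
δ_D = -5.627 / 0.160 = -35.17 per mil

-35.2 per mil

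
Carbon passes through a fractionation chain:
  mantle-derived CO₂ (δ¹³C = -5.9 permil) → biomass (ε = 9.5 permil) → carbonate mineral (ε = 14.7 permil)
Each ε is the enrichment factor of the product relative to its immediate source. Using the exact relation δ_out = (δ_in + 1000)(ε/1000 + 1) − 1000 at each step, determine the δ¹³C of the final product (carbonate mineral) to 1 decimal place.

18.3 permil

step 1: δ = (-5.90 + 1000)·(9.5/1000 + 1) − 1000 = 3.54 permil
step 2: δ = (3.54 + 1000)·(14.7/1000 + 1) − 1000 = 18.30 permil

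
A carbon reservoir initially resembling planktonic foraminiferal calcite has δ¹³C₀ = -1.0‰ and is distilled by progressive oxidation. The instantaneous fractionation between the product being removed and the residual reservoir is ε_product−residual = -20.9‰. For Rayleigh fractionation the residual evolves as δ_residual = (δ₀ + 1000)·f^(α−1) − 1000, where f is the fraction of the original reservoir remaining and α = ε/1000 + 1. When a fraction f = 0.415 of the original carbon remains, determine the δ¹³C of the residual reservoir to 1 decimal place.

Rayleigh residual: δ_res = (δ₀ + 1000)·f^(α−1) − 1000
α = ε/1000 + 1 = 0.97910, so α − 1 = -0.02090
f^(α−1) = 0.415^(-0.02090) = 1.018551
δ_res = (-1.0 + 1000) × 1.018551 − 1000 = 1017.532 − 1000 = 17.53‰

17.5‰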